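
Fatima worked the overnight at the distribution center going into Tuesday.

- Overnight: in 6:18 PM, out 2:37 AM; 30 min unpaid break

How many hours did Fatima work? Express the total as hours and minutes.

7 h 49 min

Overnight: 6:18 PM → midnight = 5 h 42 min; midnight → 2:37 AM = 2 h 37 min; span 8 h 19 min; less 30 min break → 7 h 49 min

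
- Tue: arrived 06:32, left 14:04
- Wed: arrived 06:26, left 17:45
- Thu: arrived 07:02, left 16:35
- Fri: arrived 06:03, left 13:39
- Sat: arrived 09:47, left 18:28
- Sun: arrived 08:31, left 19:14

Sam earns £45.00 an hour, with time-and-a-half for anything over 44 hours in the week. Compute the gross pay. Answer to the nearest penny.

Tue: 06:32–14:04 = 7 h 32 min
Wed: 06:26–17:45 = 11 h 19 min
Thu: 07:02–16:35 = 9 h 33 min
Fri: 06:03–13:39 = 7 h 36 min
Sat: 09:47–18:28 = 8 h 41 min
Sun: 08:31–19:14 = 10 h 43 min
Total worked: 55 h 24 min = 3324 min.
Regular 44 h 0 min = 2640 min at £45.00/h; overtime 11 h 24 min = 684 min at £67.50/h.
Pay = (2640 × £45.00 + 684 × £67.50) ÷ 60 = £2749.50.

£2749.50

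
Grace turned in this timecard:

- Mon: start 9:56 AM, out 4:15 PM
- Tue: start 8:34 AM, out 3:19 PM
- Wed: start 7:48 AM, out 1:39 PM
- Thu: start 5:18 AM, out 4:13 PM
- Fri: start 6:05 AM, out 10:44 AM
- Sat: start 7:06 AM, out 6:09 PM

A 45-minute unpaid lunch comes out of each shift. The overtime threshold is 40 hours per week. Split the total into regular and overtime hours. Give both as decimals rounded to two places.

Regular 40.00 hours, overtime 1.03 hours

Mon: 9:56 AM–4:15 PM = 6 h 19 min; less 45 min break → 5 h 34 min
Tue: 8:34 AM–3:19 PM = 6 h 45 min; less 45 min break → 6 h 0 min
Wed: 7:48 AM–1:39 PM = 5 h 51 min; less 45 min break → 5 h 6 min
Thu: 5:18 AM–4:13 PM = 10 h 55 min; less 45 min break → 10 h 10 min
Fri: 6:05 AM–10:44 AM = 4 h 39 min; less 45 min break → 3 h 54 min
Sat: 7:06 AM–6:09 PM = 11 h 3 min; less 45 min break → 10 h 18 min
Total worked: 41 h 2 min = 41.03 h.
Threshold 40 h → overtime 1 h 2 min, regular 40 h 0 min.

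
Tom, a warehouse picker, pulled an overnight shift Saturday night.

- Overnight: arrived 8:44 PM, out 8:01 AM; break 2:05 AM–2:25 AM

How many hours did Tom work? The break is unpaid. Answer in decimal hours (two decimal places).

10.95 hours

Overnight: 8:44 PM → midnight = 3 h 16 min; midnight → 8:01 AM = 8 h 1 min; span 11 h 17 min; less 20 min break → 10 h 57 min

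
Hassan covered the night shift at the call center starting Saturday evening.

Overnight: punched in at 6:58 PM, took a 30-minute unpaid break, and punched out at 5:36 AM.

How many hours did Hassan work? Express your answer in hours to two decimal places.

Overnight: 6:58 PM → midnight = 5 h 2 min; midnight → 5:36 AM = 5 h 36 min; span 10 h 38 min; less 30 min break → 10 h 8 min

10.13 hours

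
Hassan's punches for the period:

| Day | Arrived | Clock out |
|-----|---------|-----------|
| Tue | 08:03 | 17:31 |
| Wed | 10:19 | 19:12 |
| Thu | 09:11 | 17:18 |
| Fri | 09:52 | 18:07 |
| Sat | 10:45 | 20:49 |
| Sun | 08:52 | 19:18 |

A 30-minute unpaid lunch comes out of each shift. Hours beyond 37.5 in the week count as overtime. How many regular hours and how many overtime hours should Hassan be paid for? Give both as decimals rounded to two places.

Tue: 08:03–17:31 = 9 h 28 min; less 30 min break → 8 h 58 min
Wed: 10:19–19:12 = 8 h 53 min; less 30 min break → 8 h 23 min
Thu: 09:11–17:18 = 8 h 7 min; less 30 min break → 7 h 37 min
Fri: 09:52–18:07 = 8 h 15 min; less 30 min break → 7 h 45 min
Sat: 10:45–20:49 = 10 h 4 min; less 30 min break → 9 h 34 min
Sun: 08:52–19:18 = 10 h 26 min; less 30 min break → 9 h 56 min
Total worked: 52 h 13 min = 52.22 h.
Threshold 37.5 h → overtime 14 h 43 min, regular 37 h 30 min.

Regular 37.50 hours, overtime 14.72 hours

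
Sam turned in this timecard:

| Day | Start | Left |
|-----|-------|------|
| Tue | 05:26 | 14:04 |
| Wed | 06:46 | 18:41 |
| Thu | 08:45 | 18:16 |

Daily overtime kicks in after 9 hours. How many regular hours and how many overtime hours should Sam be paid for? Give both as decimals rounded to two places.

Tue: 05:26–14:04 = 8 h 38 min
Wed: 06:46–18:41 = 11 h 55 min
Thu: 08:45–18:16 = 9 h 31 min
Tue reg 8 h 38 min / OT 0 h 0 min; Wed reg 9 h 0 min / OT 2 h 55 min; Thu reg 9 h 0 min / OT 0 h 31 min.
Totals: regular 26 h 38 min, overtime 3 h 26 min.

Regular 26.63 hours, overtime 3.43 hours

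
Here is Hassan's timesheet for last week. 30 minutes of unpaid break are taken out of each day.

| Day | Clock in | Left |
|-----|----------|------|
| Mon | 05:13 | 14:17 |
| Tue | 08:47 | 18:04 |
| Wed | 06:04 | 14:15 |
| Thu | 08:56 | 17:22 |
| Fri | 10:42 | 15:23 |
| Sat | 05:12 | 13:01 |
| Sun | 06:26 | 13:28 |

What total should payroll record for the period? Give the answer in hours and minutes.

Mon: 05:13–14:17 = 9 h 4 min; less 30 min break → 8 h 34 min
Tue: 08:47–18:04 = 9 h 17 min; less 30 min break → 8 h 47 min
Wed: 06:04–14:15 = 8 h 11 min; less 30 min break → 7 h 41 min
Thu: 08:56–17:22 = 8 h 26 min; less 30 min break → 7 h 56 min
Fri: 10:42–15:23 = 4 h 41 min; less 30 min break → 4 h 11 min
Sat: 05:12–13:01 = 7 h 49 min; less 30 min break → 7 h 19 min
Sun: 06:26–13:28 = 7 h 2 min; less 30 min break → 6 h 32 min
Total: 8 h 34 min + 8 h 47 min + 7 h 41 min + 7 h 56 min + 4 h 11 min + 7 h 19 min + 6 h 32 min = 51 h 0 min.

51 h 0 min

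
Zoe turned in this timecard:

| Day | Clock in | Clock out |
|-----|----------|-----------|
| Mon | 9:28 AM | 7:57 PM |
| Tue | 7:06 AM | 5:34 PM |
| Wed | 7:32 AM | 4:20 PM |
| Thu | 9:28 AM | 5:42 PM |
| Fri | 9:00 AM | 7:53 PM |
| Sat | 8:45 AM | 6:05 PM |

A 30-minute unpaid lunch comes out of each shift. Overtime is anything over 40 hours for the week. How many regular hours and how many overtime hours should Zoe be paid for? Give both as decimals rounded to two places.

Regular 40.00 hours, overtime 15.20 hours

Mon: 9:28 AM–7:57 PM = 10 h 29 min; less 30 min break → 9 h 59 min
Tue: 7:06 AM–5:34 PM = 10 h 28 min; less 30 min break → 9 h 58 min
Wed: 7:32 AM–4:20 PM = 8 h 48 min; less 30 min break → 8 h 18 min
Thu: 9:28 AM–5:42 PM = 8 h 14 min; less 30 min break → 7 h 44 min
Fri: 9:00 AM–7:53 PM = 10 h 53 min; less 30 min break → 10 h 23 min
Sat: 8:45 AM–6:05 PM = 9 h 20 min; less 30 min break → 8 h 50 min
Total worked: 55 h 12 min = 55.20 h.
Threshold 40 h → overtime 15 h 12 min, regular 40 h 0 min.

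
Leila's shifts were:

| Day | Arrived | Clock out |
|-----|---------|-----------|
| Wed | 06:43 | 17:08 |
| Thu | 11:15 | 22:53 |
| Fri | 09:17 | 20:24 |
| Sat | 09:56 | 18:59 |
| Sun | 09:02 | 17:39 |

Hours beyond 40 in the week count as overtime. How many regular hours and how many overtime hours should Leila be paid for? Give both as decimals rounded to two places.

Wed: 06:43–17:08 = 10 h 25 min
Thu: 11:15–22:53 = 11 h 38 min
Fri: 09:17–20:24 = 11 h 7 min
Sat: 09:56–18:59 = 9 h 3 min
Sun: 09:02–17:39 = 8 h 37 min
Total worked: 50 h 50 min = 50.83 h.
Threshold 40 h → overtime 10 h 50 min, regular 40 h 0 min.

Regular 40.00 hours, overtime 10.83 hours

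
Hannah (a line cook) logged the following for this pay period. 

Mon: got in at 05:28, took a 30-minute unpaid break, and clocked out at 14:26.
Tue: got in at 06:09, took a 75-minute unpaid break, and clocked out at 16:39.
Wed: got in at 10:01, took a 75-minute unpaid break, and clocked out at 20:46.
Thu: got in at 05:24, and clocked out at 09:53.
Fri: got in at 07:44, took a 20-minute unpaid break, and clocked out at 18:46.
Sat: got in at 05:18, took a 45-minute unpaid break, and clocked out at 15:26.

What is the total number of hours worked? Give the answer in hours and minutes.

Mon: 05:28–14:26 = 8 h 58 min; less 30 min break → 8 h 28 min
Tue: 06:09–16:39 = 10 h 30 min; less 75 min break → 9 h 15 min
Wed: 10:01–20:46 = 10 h 45 min; less 75 min break → 9 h 30 min
Thu: 05:24–09:53 = 4 h 29 min
Fri: 07:44–18:46 = 11 h 2 min; less 20 min break → 10 h 42 min
Sat: 05:18–15:26 = 10 h 8 min; less 45 min break → 9 h 23 min
Total: 8 h 28 min + 9 h 15 min + 9 h 30 min + 4 h 29 min + 10 h 42 min + 9 h 23 min = 51 h 47 min.

51 h 47 min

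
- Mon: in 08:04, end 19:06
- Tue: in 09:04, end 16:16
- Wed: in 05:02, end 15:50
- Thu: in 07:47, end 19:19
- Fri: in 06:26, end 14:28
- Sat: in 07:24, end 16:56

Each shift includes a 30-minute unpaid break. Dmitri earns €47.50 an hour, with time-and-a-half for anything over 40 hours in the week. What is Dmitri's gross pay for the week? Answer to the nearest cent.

Mon: 08:04–19:06 = 11 h 2 min; less 30 min break → 10 h 32 min
Tue: 09:04–16:16 = 7 h 12 min; less 30 min break → 6 h 42 min
Wed: 05:02–15:50 = 10 h 48 min; less 30 min break → 10 h 18 min
Thu: 07:47–19:19 = 11 h 32 min; less 30 min break → 11 h 2 min
Fri: 06:26–14:28 = 8 h 2 min; less 30 min break → 7 h 32 min
Sat: 07:24–16:56 = 9 h 32 min; less 30 min break → 9 h 2 min
Total worked: 55 h 8 min = 3308 min.
Regular 40 h 0 min = 2400 min at €47.50/h; overtime 15 h 8 min = 908 min at €71.25/h.
Pay = (2400 × €47.50 + 908 × €71.25) ÷ 60 = €2978.25.

€2978.25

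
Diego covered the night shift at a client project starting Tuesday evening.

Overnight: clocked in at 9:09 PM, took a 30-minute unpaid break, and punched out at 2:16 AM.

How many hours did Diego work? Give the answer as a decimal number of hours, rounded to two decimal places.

4.62 hours

Overnight: 9:09 PM → midnight = 2 h 51 min; midnight → 2:16 AM = 2 h 16 min; span 5 h 7 min; less 30 min break → 4 h 37 min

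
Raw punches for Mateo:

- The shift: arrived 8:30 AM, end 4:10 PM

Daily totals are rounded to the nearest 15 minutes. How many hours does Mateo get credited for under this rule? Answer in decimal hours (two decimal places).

The shift: 8:30 AM–4:10 PM = 7 h 40 min → rounds to 7 h 45 min

7.75 hours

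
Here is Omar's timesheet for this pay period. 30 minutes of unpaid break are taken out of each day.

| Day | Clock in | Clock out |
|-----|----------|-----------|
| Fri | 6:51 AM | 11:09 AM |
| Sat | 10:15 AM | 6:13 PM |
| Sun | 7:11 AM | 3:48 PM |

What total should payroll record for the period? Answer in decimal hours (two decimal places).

19.38 hours

Fri: 6:51 AM–11:09 AM = 4 h 18 min; less 30 min break → 3 h 48 min
Sat: 10:15 AM–6:13 PM = 7 h 58 min; less 30 min break → 7 h 28 min
Sun: 7:11 AM–3:48 PM = 8 h 37 min; less 30 min break → 8 h 7 min
Total: 3 h 48 min + 7 h 28 min + 8 h 7 min = 19 h 23 min.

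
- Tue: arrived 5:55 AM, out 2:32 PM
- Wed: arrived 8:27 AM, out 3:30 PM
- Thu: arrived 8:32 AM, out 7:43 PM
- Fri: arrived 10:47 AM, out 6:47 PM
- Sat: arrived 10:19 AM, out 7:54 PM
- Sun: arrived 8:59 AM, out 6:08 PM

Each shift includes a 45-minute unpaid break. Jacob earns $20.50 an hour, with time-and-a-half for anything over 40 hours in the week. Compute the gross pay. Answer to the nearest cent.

Tue: 5:55 AM–2:32 PM = 8 h 37 min; less 45 min break → 7 h 52 min
Wed: 8:27 AM–3:30 PM = 7 h 3 min; less 45 min break → 6 h 18 min
Thu: 8:32 AM–7:43 PM = 11 h 11 min; less 45 min break → 10 h 26 min
Fri: 10:47 AM–6:47 PM = 8 h 0 min; less 45 min break → 7 h 15 min
Sat: 10:19 AM–7:54 PM = 9 h 35 min; less 45 min break → 8 h 50 min
Sun: 8:59 AM–6:08 PM = 9 h 9 min; less 45 min break → 8 h 24 min
Total worked: 49 h 5 min = 2945 min.
Regular 40 h 0 min = 2400 min at $20.50/h; overtime 9 h 5 min = 545 min at $30.75/h.
Pay = (2400 × $20.50 + 545 × $30.75) ÷ 60 = $1099.31.

$1099.31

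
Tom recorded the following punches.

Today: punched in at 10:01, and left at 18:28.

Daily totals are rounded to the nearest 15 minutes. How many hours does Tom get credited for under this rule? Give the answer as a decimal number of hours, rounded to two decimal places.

Today: 10:01–18:28 = 8 h 27 min → rounds to 8 h 30 min

8.50 hours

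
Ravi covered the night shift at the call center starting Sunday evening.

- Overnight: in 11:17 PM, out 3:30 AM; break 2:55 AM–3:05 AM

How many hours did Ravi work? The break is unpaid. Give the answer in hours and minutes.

Overnight: 11:17 PM → midnight = 0 h 43 min; midnight → 3:30 AM = 3 h 30 min; span 4 h 13 min; less 10 min break → 4 h 3 min

4 h 3 min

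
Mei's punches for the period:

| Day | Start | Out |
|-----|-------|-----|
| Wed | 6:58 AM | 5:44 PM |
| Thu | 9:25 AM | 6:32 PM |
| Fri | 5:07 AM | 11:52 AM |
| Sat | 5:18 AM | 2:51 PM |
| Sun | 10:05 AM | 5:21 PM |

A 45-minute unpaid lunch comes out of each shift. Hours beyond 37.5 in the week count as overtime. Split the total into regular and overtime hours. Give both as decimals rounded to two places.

Regular 37.50 hours, overtime 2.20 hours

Wed: 6:58 AM–5:44 PM = 10 h 46 min; less 45 min break → 10 h 1 min
Thu: 9:25 AM–6:32 PM = 9 h 7 min; less 45 min break → 8 h 22 min
Fri: 5:07 AM–11:52 AM = 6 h 45 min; less 45 min break → 6 h 0 min
Sat: 5:18 AM–2:51 PM = 9 h 33 min; less 45 min break → 8 h 48 min
Sun: 10:05 AM–5:21 PM = 7 h 16 min; less 45 min break → 6 h 31 min
Total worked: 39 h 42 min = 39.70 h.
Threshold 37.5 h → overtime 2 h 12 min, regular 37 h 30 min.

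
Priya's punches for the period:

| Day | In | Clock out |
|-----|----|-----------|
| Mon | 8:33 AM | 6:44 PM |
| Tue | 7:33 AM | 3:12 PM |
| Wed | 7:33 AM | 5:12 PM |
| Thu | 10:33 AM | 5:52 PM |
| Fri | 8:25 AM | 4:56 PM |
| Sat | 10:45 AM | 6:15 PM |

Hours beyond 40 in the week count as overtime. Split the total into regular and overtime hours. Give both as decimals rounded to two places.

Mon: 8:33 AM–6:44 PM = 10 h 11 min
Tue: 7:33 AM–3:12 PM = 7 h 39 min
Wed: 7:33 AM–5:12 PM = 9 h 39 min
Thu: 10:33 AM–5:52 PM = 7 h 19 min
Fri: 8:25 AM–4:56 PM = 8 h 31 min
Sat: 10:45 AM–6:15 PM = 7 h 30 min
Total worked: 50 h 49 min = 50.82 h.
Threshold 40 h → overtime 10 h 49 min, regular 40 h 0 min.

Regular 40.00 hours, overtime 10.82 hours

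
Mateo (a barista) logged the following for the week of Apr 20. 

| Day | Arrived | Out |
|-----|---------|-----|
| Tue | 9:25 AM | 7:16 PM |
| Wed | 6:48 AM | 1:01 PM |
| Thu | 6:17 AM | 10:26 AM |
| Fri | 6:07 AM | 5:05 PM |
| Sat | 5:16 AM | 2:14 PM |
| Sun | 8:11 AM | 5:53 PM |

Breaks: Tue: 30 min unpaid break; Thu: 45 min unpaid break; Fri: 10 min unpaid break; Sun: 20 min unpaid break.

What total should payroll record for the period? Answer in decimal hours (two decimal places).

Tue: 9:25 AM–7:16 PM = 9 h 51 min; less 30 min break → 9 h 21 min
Wed: 6:48 AM–1:01 PM = 6 h 13 min
Thu: 6:17 AM–10:26 AM = 4 h 9 min; less 45 min break → 3 h 24 min
Fri: 6:07 AM–5:05 PM = 10 h 58 min; less 10 min break → 10 h 48 min
Sat: 5:16 AM–2:14 PM = 8 h 58 min
Sun: 8:11 AM–5:53 PM = 9 h 42 min; less 20 min break → 9 h 22 min
Total: 9 h 21 min + 6 h 13 min + 3 h 24 min + 10 h 48 min + 8 h 58 min + 9 h 22 min = 48 h 6 min.

48.10 hours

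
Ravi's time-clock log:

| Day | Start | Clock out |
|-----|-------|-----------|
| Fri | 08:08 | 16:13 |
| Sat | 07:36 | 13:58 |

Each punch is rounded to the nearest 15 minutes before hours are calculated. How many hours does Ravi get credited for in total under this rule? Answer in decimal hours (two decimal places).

Fri: in 08:08→08:15, out 16:13→16:15; 8 h 0 min
Sat: in 07:36→07:30, out 13:58→14:00; 6 h 30 min
Total credited: 14 h 30 min.

14.50 hours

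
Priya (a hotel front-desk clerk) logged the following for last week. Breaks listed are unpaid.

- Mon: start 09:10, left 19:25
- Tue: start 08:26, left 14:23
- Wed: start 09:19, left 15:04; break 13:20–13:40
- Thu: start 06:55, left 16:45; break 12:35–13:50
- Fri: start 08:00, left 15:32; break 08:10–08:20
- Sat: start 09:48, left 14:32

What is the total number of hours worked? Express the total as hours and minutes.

42 h 18 min

Mon: 09:10–19:25 = 10 h 15 min
Tue: 08:26–14:23 = 5 h 57 min
Wed: 09:19–15:04 = 5 h 45 min; less 20 min break → 5 h 25 min
Thu: 06:55–16:45 = 9 h 50 min; less 75 min break → 8 h 35 min
Fri: 08:00–15:32 = 7 h 32 min; less 10 min break → 7 h 22 min
Sat: 09:48–14:32 = 4 h 44 min
Total: 10 h 15 min + 5 h 57 min + 5 h 25 min + 8 h 35 min + 7 h 22 min + 4 h 44 min = 42 h 18 min.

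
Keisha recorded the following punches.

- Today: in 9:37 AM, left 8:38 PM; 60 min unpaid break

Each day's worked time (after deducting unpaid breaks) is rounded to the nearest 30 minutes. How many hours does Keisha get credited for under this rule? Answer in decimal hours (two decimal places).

Today: 9:37 AM–8:38 PM = 11 h 1 min − 60 min = 10 h 1 min → rounds to 10 h 0 min

10.00 hours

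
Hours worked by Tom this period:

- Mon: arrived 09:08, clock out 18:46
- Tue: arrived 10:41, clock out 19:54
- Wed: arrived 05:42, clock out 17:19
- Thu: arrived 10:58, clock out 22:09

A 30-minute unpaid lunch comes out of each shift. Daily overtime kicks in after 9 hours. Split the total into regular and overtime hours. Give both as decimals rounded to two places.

Regular 35.72 hours, overtime 3.93 hours

Mon: 09:08–18:46 = 9 h 38 min; less 30 min break → 9 h 8 min
Tue: 10:41–19:54 = 9 h 13 min; less 30 min break → 8 h 43 min
Wed: 05:42–17:19 = 11 h 37 min; less 30 min break → 11 h 7 min
Thu: 10:58–22:09 = 11 h 11 min; less 30 min break → 10 h 41 min
Mon reg 9 h 0 min / OT 0 h 8 min; Tue reg 8 h 43 min / OT 0 h 0 min; Wed reg 9 h 0 min / OT 2 h 7 min; Thu reg 9 h 0 min / OT 1 h 41 min.
Totals: regular 35 h 43 min, overtime 3 h 56 min.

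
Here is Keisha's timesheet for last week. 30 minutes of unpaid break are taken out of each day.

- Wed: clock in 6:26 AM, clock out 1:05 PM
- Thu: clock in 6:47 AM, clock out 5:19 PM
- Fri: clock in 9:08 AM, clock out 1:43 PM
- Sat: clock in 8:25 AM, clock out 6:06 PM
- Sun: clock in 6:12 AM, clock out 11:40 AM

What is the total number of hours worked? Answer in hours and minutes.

34 h 25 min

Wed: 6:26 AM–1:05 PM = 6 h 39 min; less 30 min break → 6 h 9 min
Thu: 6:47 AM–5:19 PM = 10 h 32 min; less 30 min break → 10 h 2 min
Fri: 9:08 AM–1:43 PM = 4 h 35 min; less 30 min break → 4 h 5 min
Sat: 8:25 AM–6:06 PM = 9 h 41 min; less 30 min break → 9 h 11 min
Sun: 6:12 AM–11:40 AM = 5 h 28 min; less 30 min break → 4 h 58 min
Total: 6 h 9 min + 10 h 2 min + 4 h 5 min + 9 h 11 min + 4 h 58 min = 34 h 25 min.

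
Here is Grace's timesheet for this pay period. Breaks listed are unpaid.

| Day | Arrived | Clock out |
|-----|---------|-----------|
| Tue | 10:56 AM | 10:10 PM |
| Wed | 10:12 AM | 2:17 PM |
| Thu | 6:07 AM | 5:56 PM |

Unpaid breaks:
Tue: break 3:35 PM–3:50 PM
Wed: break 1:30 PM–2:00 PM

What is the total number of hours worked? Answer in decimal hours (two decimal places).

26.38 hours

Tue: 10:56 AM–10:10 PM = 11 h 14 min; less 15 min break → 10 h 59 min
Wed: 10:12 AM–2:17 PM = 4 h 5 min; less 30 min break → 3 h 35 min
Thu: 6:07 AM–5:56 PM = 11 h 49 min
Total: 10 h 59 min + 3 h 35 min + 11 h 49 min = 26 h 23 min.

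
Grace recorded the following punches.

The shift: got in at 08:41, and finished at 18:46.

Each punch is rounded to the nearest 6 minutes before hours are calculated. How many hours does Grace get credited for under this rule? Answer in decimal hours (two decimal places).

10.10 hours

The shift: in 08:41→08:42, out 18:46→18:48; 10 h 6 min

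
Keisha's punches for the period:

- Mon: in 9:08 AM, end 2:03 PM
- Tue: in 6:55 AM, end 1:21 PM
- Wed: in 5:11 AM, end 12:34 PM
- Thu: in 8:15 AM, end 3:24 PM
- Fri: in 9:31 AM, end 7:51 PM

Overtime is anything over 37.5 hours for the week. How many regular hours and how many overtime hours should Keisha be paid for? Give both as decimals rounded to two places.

Regular 36.22 hours, overtime 0.00 hours

Mon: 9:08 AM–2:03 PM = 4 h 55 min
Tue: 6:55 AM–1:21 PM = 6 h 26 min
Wed: 5:11 AM–12:34 PM = 7 h 23 min
Thu: 8:15 AM–3:24 PM = 7 h 9 min
Fri: 9:31 AM–7:51 PM = 10 h 20 min
Total worked: 36 h 13 min = 36.22 h.
Threshold 37.5 h → overtime 0 h 0 min, regular 36 h 13 min.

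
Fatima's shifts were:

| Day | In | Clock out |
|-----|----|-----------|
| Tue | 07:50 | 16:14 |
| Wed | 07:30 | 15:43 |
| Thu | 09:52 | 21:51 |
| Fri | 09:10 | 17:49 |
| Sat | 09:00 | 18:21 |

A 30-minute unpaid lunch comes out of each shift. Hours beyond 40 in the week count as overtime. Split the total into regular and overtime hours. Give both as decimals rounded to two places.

Regular 40.00 hours, overtime 4.10 hours

Tue: 07:50–16:14 = 8 h 24 min; less 30 min break → 7 h 54 min
Wed: 07:30–15:43 = 8 h 13 min; less 30 min break → 7 h 43 min
Thu: 09:52–21:51 = 11 h 59 min; less 30 min break → 11 h 29 min
Fri: 09:10–17:49 = 8 h 39 min; less 30 min break → 8 h 9 min
Sat: 09:00–18:21 = 9 h 21 min; less 30 min break → 8 h 51 min
Total worked: 44 h 6 min = 44.10 h.
Threshold 40 h → overtime 4 h 6 min, regular 40 h 0 min.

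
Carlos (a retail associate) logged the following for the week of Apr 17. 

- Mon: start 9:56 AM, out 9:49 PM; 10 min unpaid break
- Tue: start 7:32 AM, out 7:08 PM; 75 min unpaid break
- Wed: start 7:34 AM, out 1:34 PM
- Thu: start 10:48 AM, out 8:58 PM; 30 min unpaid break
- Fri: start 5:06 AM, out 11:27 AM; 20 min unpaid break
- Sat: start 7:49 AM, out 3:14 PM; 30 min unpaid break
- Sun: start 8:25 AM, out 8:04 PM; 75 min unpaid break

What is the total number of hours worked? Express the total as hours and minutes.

Mon: 9:56 AM–9:49 PM = 11 h 53 min; less 10 min break → 11 h 43 min
Tue: 7:32 AM–7:08 PM = 11 h 36 min; less 75 min break → 10 h 21 min
Wed: 7:34 AM–1:34 PM = 6 h 0 min
Thu: 10:48 AM–8:58 PM = 10 h 10 min; less 30 min break → 9 h 40 min
Fri: 5:06 AM–11:27 AM = 6 h 21 min; less 20 min break → 6 h 1 min
Sat: 7:49 AM–3:14 PM = 7 h 25 min; less 30 min break → 6 h 55 min
Sun: 8:25 AM–8:04 PM = 11 h 39 min; less 75 min break → 10 h 24 min
Total: 11 h 43 min + 10 h 21 min + 6 h 0 min + 9 h 40 min + 6 h 1 min + 6 h 55 min + 10 h 24 min = 61 h 4 min.

61 h 4 min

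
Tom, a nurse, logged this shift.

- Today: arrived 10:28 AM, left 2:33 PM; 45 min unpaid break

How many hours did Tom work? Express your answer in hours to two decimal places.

Today: 10:28 AM–2:33 PM = 4 h 5 min; less 45 min break → 3 h 20 min

3.33 hours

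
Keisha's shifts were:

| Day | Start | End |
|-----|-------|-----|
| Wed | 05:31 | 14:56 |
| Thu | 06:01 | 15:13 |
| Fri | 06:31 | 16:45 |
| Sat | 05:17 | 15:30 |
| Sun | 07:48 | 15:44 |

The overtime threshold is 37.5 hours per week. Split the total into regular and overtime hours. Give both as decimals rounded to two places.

Wed: 05:31–14:56 = 9 h 25 min
Thu: 06:01–15:13 = 9 h 12 min
Fri: 06:31–16:45 = 10 h 14 min
Sat: 05:17–15:30 = 10 h 13 min
Sun: 07:48–15:44 = 7 h 56 min
Total worked: 47 h 0 min = 47.00 h.
Threshold 37.5 h → overtime 9 h 30 min, regular 37 h 30 min.

Regular 37.50 hours, overtime 9.50 hours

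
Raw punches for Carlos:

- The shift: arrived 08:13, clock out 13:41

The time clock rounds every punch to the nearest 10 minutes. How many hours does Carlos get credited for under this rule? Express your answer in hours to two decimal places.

The shift: in 08:13→08:10, out 13:41→13:40; 5 h 30 min

5.50 hours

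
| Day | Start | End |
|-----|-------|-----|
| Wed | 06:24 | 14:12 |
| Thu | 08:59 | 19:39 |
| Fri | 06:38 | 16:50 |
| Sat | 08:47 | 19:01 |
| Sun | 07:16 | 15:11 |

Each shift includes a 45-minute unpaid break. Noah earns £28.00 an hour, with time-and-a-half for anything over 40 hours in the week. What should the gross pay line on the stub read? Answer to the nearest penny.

£1248.80

Wed: 06:24–14:12 = 7 h 48 min; less 45 min break → 7 h 3 min
Thu: 08:59–19:39 = 10 h 40 min; less 45 min break → 9 h 55 min
Fri: 06:38–16:50 = 10 h 12 min; less 45 min break → 9 h 27 min
Sat: 08:47–19:01 = 10 h 14 min; less 45 min break → 9 h 29 min
Sun: 07:16–15:11 = 7 h 55 min; less 45 min break → 7 h 10 min
Total worked: 43 h 4 min = 2584 min.
Regular 40 h 0 min = 2400 min at £28.00/h; overtime 3 h 4 min = 184 min at £42.00/h.
Pay = (2400 × £28.00 + 184 × £42.00) ÷ 60 = £1248.80.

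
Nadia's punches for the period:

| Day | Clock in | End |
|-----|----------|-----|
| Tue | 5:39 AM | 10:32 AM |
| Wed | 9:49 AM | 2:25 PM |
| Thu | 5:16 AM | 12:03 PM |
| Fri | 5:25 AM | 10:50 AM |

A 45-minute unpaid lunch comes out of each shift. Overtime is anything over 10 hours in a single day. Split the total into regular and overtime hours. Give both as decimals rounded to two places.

Regular 18.68 hours, overtime 0.00 hours

Tue: 5:39 AM–10:32 AM = 4 h 53 min; less 45 min break → 4 h 8 min
Wed: 9:49 AM–2:25 PM = 4 h 36 min; less 45 min break → 3 h 51 min
Thu: 5:16 AM–12:03 PM = 6 h 47 min; less 45 min break → 6 h 2 min
Fri: 5:25 AM–10:50 AM = 5 h 25 min; less 45 min break → 4 h 40 min
Tue reg 4 h 8 min / OT 0 h 0 min; Wed reg 3 h 51 min / OT 0 h 0 min; Thu reg 6 h 2 min / OT 0 h 0 min; Fri reg 4 h 40 min / OT 0 h 0 min.
Totals: regular 18 h 41 min, overtime 0 h 0 min.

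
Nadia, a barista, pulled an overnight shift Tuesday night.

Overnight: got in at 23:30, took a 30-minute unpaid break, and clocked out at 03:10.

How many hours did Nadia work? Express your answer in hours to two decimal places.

Overnight: 23:30 → midnight = 0 h 30 min; midnight → 03:10 = 3 h 10 min; span 3 h 40 min; less 30 min break → 3 h 10 min

3.17 hours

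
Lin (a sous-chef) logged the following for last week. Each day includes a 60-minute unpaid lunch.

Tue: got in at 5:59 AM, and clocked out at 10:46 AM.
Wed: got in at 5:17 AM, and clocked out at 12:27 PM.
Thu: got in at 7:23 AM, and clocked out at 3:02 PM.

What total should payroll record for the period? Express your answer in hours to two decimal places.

Tue: 5:59 AM–10:46 AM = 4 h 47 min; less 60 min break → 3 h 47 min
Wed: 5:17 AM–12:27 PM = 7 h 10 min; less 60 min break → 6 h 10 min
Thu: 7:23 AM–3:02 PM = 7 h 39 min; less 60 min break → 6 h 39 min
Total: 3 h 47 min + 6 h 10 min + 6 h 39 min = 16 h 36 min.

16.60 hours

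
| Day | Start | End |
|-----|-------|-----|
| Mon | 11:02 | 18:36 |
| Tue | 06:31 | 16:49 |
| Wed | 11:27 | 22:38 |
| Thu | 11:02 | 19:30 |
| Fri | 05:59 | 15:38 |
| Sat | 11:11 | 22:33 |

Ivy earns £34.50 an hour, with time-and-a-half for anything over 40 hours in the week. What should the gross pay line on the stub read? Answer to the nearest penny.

Mon: 11:02–18:36 = 7 h 34 min
Tue: 06:31–16:49 = 10 h 18 min
Wed: 11:27–22:38 = 11 h 11 min
Thu: 11:02–19:30 = 8 h 28 min
Fri: 05:59–15:38 = 9 h 39 min
Sat: 11:11–22:33 = 11 h 22 min
Total worked: 58 h 32 min = 3512 min.
Regular 40 h 0 min = 2400 min at £34.50/h; overtime 18 h 32 min = 1112 min at £51.75/h.
Pay = (2400 × £34.50 + 1112 × £51.75) ÷ 60 = £2339.10.

£2339.10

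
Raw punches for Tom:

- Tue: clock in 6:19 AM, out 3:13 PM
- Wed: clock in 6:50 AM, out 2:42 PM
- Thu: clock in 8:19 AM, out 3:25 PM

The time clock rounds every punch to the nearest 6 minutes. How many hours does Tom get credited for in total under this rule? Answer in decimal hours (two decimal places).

Tue: in 6:19 AM→6:18 AM, out 3:13 PM→3:12 PM; 8 h 54 min
Wed: in 6:50 AM→6:48 AM, out 2:42 PM→2:42 PM; 7 h 54 min
Thu: in 8:19 AM→8:18 AM, out 3:25 PM→3:24 PM; 7 h 6 min
Total credited: 23 h 54 min.

23.90 hours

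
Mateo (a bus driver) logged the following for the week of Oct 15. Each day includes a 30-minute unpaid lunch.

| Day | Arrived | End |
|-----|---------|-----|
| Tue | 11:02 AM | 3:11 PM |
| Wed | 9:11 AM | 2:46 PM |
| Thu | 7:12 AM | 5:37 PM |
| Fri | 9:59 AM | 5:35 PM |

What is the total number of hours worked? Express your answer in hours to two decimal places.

25.75 hours

Tue: 11:02 AM–3:11 PM = 4 h 9 min; less 30 min break → 3 h 39 min
Wed: 9:11 AM–2:46 PM = 5 h 35 min; less 30 min break → 5 h 5 min
Thu: 7:12 AM–5:37 PM = 10 h 25 min; less 30 min break → 9 h 55 min
Fri: 9:59 AM–5:35 PM = 7 h 36 min; less 30 min break → 7 h 6 min
Total: 3 h 39 min + 5 h 5 min + 9 h 55 min + 7 h 6 min = 25 h 45 min.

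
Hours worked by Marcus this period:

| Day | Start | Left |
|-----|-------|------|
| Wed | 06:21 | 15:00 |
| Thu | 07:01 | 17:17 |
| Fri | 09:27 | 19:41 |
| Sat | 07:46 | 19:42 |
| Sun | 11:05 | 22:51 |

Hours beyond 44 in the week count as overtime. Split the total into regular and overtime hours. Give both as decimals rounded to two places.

Wed: 06:21–15:00 = 8 h 39 min
Thu: 07:01–17:17 = 10 h 16 min
Fri: 09:27–19:41 = 10 h 14 min
Sat: 07:46–19:42 = 11 h 56 min
Sun: 11:05–22:51 = 11 h 46 min
Total worked: 52 h 51 min = 52.85 h.
Threshold 44 h → overtime 8 h 51 min, regular 44 h 0 min.

Regular 44.00 hours, overtime 8.85 hours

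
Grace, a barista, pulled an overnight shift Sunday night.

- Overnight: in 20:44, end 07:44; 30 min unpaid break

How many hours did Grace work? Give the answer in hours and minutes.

Overnight: 20:44 → midnight = 3 h 16 min; midnight → 07:44 = 7 h 44 min; span 11 h 0 min; less 30 min break → 10 h 30 min

10 h 30 min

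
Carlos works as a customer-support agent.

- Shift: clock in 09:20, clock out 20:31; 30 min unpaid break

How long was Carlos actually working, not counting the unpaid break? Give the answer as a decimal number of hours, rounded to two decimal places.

10.68 hours

Shift: 09:20–20:31 = 11 h 11 min; less 30 min break → 10 h 41 min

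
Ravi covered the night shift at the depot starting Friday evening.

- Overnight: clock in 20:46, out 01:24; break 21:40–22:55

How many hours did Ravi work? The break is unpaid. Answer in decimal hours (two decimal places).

Overnight: 20:46 → midnight = 3 h 14 min; midnight → 01:24 = 1 h 24 min; span 4 h 38 min; less 75 min break → 3 h 23 min

3.38 hours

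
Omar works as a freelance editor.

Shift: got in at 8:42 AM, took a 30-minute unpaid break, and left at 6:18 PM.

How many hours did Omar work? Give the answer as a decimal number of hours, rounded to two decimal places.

9.10 hours

Shift: 8:42 AM–6:18 PM = 9 h 36 min; less 30 min break → 9 h 6 min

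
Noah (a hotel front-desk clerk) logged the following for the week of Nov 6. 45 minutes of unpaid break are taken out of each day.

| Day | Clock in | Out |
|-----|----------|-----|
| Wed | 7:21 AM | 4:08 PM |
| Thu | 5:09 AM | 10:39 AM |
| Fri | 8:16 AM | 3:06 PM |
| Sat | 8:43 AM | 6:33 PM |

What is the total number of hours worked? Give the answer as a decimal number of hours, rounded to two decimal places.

Wed: 7:21 AM–4:08 PM = 8 h 47 min; less 45 min break → 8 h 2 min
Thu: 5:09 AM–10:39 AM = 5 h 30 min; less 45 min break → 4 h 45 min
Fri: 8:16 AM–3:06 PM = 6 h 50 min; less 45 min break → 6 h 5 min
Sat: 8:43 AM–6:33 PM = 9 h 50 min; less 45 min break → 9 h 5 min
Total: 8 h 2 min + 4 h 45 min + 6 h 5 min + 9 h 5 min = 27 h 57 min.

27.95 hours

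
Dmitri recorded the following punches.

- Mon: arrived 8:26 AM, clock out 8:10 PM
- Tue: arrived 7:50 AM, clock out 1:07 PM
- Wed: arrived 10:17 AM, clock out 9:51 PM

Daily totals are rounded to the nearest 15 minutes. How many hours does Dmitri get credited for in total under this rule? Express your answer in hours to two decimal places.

28.50 hours

Mon: 8:26 AM–8:10 PM = 11 h 44 min → rounds to 11 h 45 min
Tue: 7:50 AM–1:07 PM = 5 h 17 min → rounds to 5 h 15 min
Wed: 10:17 AM–9:51 PM = 11 h 34 min → rounds to 11 h 30 min
Total credited: 28 h 30 min.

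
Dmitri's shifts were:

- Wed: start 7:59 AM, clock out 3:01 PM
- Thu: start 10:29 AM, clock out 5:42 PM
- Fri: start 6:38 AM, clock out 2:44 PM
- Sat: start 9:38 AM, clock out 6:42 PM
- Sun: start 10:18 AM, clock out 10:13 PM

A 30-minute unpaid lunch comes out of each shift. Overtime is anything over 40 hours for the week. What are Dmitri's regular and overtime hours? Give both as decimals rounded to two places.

Wed: 7:59 AM–3:01 PM = 7 h 2 min; less 30 min break → 6 h 32 min
Thu: 10:29 AM–5:42 PM = 7 h 13 min; less 30 min break → 6 h 43 min
Fri: 6:38 AM–2:44 PM = 8 h 6 min; less 30 min break → 7 h 36 min
Sat: 9:38 AM–6:42 PM = 9 h 4 min; less 30 min break → 8 h 34 min
Sun: 10:18 AM–10:13 PM = 11 h 55 min; less 30 min break → 11 h 25 min
Total worked: 40 h 50 min = 40.83 h.
Threshold 40 h → overtime 0 h 50 min, regular 40 h 0 min.

Regular 40.00 hours, overtime 0.83 hours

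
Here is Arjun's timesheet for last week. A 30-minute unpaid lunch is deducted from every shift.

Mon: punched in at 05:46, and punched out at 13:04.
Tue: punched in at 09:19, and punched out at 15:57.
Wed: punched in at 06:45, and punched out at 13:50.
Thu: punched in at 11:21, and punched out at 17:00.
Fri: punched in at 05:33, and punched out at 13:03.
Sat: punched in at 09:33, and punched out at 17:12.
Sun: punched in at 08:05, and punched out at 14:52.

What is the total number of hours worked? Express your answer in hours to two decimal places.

45.10 hours

Mon: 05:46–13:04 = 7 h 18 min; less 30 min break → 6 h 48 min
Tue: 09:19–15:57 = 6 h 38 min; less 30 min break → 6 h 8 min
Wed: 06:45–13:50 = 7 h 5 min; less 30 min break → 6 h 35 min
Thu: 11:21–17:00 = 5 h 39 min; less 30 min break → 5 h 9 min
Fri: 05:33–13:03 = 7 h 30 min; less 30 min break → 7 h 0 min
Sat: 09:33–17:12 = 7 h 39 min; less 30 min break → 7 h 9 min
Sun: 08:05–14:52 = 6 h 47 min; less 30 min break → 6 h 17 min
Total: 6 h 48 min + 6 h 8 min + 6 h 35 min + 5 h 9 min + 7 h 0 min + 7 h 9 min + 6 h 17 min = 45 h 6 min.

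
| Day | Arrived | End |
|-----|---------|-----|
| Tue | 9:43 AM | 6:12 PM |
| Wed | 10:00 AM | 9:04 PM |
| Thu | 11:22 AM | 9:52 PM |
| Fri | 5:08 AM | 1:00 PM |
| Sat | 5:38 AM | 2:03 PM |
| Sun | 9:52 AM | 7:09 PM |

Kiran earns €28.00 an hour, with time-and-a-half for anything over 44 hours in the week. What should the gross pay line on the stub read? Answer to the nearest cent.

€1719.90

Tue: 9:43 AM–6:12 PM = 8 h 29 min
Wed: 10:00 AM–9:04 PM = 11 h 4 min
Thu: 11:22 AM–9:52 PM = 10 h 30 min
Fri: 5:08 AM–1:00 PM = 7 h 52 min
Sat: 5:38 AM–2:03 PM = 8 h 25 min
Sun: 9:52 AM–7:09 PM = 9 h 17 min
Total worked: 55 h 37 min = 3337 min.
Regular 44 h 0 min = 2640 min at €28.00/h; overtime 11 h 37 min = 697 min at €42.00/h.
Pay = (2640 × €28.00 + 697 × €42.00) ÷ 60 = €1719.90.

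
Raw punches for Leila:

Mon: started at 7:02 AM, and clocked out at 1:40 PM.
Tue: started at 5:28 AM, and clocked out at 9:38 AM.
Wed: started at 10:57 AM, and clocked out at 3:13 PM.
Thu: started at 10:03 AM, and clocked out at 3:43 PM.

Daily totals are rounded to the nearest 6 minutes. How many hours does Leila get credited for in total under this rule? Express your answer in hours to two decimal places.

Mon: 7:02 AM–1:40 PM = 6 h 38 min → rounds to 6 h 36 min
Tue: 5:28 AM–9:38 AM = 4 h 10 min → rounds to 4 h 12 min
Wed: 10:57 AM–3:13 PM = 4 h 16 min → rounds to 4 h 18 min
Thu: 10:03 AM–3:43 PM = 5 h 40 min → rounds to 5 h 42 min
Total credited: 20 h 48 min.

20.80 hours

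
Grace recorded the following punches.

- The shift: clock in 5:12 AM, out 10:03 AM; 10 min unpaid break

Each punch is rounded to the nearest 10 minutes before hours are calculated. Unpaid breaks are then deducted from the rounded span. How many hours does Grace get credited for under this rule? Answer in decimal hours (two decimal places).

The shift: in 5:12 AM→5:10 AM, out 10:03 AM→10:00 AM; 4 h 50 min − 10 min = 4 h 40 min

4.67 hours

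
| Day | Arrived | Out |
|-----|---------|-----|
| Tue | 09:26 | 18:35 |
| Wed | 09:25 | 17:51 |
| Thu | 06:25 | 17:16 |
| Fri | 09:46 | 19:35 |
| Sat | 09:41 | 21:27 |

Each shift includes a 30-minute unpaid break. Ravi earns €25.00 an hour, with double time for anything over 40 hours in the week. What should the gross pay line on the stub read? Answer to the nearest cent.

Tue: 09:26–18:35 = 9 h 9 min; less 30 min break → 8 h 39 min
Wed: 09:25–17:51 = 8 h 26 min; less 30 min break → 7 h 56 min
Thu: 06:25–17:16 = 10 h 51 min; less 30 min break → 10 h 21 min
Fri: 09:46–19:35 = 9 h 49 min; less 30 min break → 9 h 19 min
Sat: 09:41–21:27 = 11 h 46 min; less 30 min break → 11 h 16 min
Total worked: 47 h 31 min = 2851 min.
Regular 40 h 0 min = 2400 min at €25.00/h; overtime 7 h 31 min = 451 min at €50.00/h.
Pay = (2400 × €25.00 + 451 × €50.00) ÷ 60 = €1375.83.

€1375.83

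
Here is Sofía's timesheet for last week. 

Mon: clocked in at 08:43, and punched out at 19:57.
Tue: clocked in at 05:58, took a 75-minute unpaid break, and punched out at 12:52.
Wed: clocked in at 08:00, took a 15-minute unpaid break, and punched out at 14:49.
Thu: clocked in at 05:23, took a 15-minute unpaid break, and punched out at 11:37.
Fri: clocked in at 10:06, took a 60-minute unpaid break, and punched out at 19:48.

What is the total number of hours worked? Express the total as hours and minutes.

Mon: 08:43–19:57 = 11 h 14 min
Tue: 05:58–12:52 = 6 h 54 min; less 75 min break → 5 h 39 min
Wed: 08:00–14:49 = 6 h 49 min; less 15 min break → 6 h 34 min
Thu: 05:23–11:37 = 6 h 14 min; less 15 min break → 5 h 59 min
Fri: 10:06–19:48 = 9 h 42 min; less 60 min break → 8 h 42 min
Total: 11 h 14 min + 5 h 39 min + 6 h 34 min + 5 h 59 min + 8 h 42 min = 38 h 8 min.

38 h 8 min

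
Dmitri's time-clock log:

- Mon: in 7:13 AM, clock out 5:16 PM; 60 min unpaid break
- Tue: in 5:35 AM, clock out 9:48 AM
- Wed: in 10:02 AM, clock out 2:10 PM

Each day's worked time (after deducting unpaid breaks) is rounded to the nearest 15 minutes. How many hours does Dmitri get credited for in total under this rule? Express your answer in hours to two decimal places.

17.50 hours

Mon: 7:13 AM–5:16 PM = 10 h 3 min − 60 min = 9 h 3 min → rounds to 9 h 0 min
Tue: 5:35 AM–9:48 AM = 4 h 13 min → rounds to 4 h 15 min
Wed: 10:02 AM–2:10 PM = 4 h 8 min → rounds to 4 h 15 min
Total credited: 17 h 30 min.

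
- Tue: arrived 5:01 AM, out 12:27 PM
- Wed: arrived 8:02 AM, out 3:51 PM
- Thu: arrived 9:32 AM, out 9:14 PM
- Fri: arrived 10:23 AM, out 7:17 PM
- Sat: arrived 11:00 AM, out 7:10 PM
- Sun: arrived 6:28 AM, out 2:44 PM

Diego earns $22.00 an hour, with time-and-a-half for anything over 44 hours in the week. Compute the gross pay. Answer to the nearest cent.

Tue: 5:01 AM–12:27 PM = 7 h 26 min
Wed: 8:02 AM–3:51 PM = 7 h 49 min
Thu: 9:32 AM–9:14 PM = 11 h 42 min
Fri: 10:23 AM–7:17 PM = 8 h 54 min
Sat: 11:00 AM–7:10 PM = 8 h 10 min
Sun: 6:28 AM–2:44 PM = 8 h 16 min
Total worked: 52 h 17 min = 3137 min.
Regular 44 h 0 min = 2640 min at $22.00/h; overtime 8 h 17 min = 497 min at $33.00/h.
Pay = (2640 × $22.00 + 497 × $33.00) ÷ 60 = $1241.35.

$1241.35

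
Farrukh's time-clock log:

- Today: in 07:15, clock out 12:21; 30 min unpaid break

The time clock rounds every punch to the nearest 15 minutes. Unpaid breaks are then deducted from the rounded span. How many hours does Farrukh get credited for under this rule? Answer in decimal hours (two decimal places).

4.50 hours

Today: in 07:15→07:15, out 12:21→12:15; 5 h 0 min − 30 min = 4 h 30 min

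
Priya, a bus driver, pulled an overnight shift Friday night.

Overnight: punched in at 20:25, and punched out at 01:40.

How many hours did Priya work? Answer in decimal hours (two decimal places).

5.25 hours

Overnight: 20:25 → midnight = 3 h 35 min; midnight → 01:40 = 1 h 40 min; span 5 h 15 min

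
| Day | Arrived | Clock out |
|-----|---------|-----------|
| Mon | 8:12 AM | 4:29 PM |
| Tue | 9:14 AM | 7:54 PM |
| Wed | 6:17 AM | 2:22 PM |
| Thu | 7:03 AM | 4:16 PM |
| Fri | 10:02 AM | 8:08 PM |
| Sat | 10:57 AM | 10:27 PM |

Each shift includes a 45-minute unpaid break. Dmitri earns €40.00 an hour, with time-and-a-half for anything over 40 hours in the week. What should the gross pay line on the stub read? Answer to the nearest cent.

Mon: 8:12 AM–4:29 PM = 8 h 17 min; less 45 min break → 7 h 32 min
Tue: 9:14 AM–7:54 PM = 10 h 40 min; less 45 min break → 9 h 55 min
Wed: 6:17 AM–2:22 PM = 8 h 5 min; less 45 min break → 7 h 20 min
Thu: 7:03 AM–4:16 PM = 9 h 13 min; less 45 min break → 8 h 28 min
Fri: 10:02 AM–8:08 PM = 10 h 6 min; less 45 min break → 9 h 21 min
Sat: 10:57 AM–10:27 PM = 11 h 30 min; less 45 min break → 10 h 45 min
Total worked: 53 h 21 min = 3201 min.
Regular 40 h 0 min = 2400 min at €40.00/h; overtime 13 h 21 min = 801 min at €60.00/h.
Pay = (2400 × €40.00 + 801 × €60.00) ÷ 60 = €2401.00.

€2401.00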